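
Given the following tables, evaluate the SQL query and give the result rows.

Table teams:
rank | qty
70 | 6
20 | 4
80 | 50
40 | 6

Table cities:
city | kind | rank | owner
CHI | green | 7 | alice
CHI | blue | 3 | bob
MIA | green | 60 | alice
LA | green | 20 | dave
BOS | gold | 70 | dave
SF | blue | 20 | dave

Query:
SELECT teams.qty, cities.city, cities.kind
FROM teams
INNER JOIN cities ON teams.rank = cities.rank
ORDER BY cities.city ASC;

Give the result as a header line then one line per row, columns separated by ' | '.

After JOIN cities (3 rows):
teams.rank | teams.qty | cities.city | cities.kind | cities.rank | cities.owner
70 | 6 | BOS | gold | 70 | dave
20 | 4 | LA | green | 20 | dave
20 | 4 | SF | blue | 20 | dave
After SELECT (3 rows):
teams.qty | cities.city | cities.kind
6 | BOS | gold
4 | LA | green
4 | SF | blue
After ORDER BY (3 rows):
teams.qty | cities.city | cities.kind
6 | BOS | gold
4 | LA | green
4 | SF | blue

== RESULT ==
teams.qty | cities.city | cities.kind
6 | BOS | gold
4 | LA | green
4 | SF | blue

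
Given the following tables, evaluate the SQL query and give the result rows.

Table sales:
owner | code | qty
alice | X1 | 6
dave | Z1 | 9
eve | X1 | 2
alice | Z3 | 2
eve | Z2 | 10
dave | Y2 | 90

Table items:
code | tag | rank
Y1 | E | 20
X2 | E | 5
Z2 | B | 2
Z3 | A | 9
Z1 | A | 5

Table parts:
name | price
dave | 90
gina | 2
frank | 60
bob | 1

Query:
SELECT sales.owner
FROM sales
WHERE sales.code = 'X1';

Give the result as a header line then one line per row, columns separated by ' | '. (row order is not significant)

== RESULT ==
sales.owner
alice
eve

Derivation:
After WHERE (2 rows):
sales.owner | sales.code | sales.qty
alice | X1 | 6
eve | X1 | 2
After SELECT (2 rows):
sales.owner
alice
eve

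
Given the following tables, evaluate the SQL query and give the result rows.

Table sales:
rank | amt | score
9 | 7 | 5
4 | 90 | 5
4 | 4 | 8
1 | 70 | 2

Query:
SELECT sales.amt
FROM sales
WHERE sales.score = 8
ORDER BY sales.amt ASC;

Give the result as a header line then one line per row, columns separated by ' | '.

After WHERE (1 rows):
sales.rank | sales.amt | sales.score
4 | 4 | 8
After SELECT (1 rows):
sales.amt
4
After ORDER BY (1 rows):
sales.amt
4

== RESULT ==
sales.amt
4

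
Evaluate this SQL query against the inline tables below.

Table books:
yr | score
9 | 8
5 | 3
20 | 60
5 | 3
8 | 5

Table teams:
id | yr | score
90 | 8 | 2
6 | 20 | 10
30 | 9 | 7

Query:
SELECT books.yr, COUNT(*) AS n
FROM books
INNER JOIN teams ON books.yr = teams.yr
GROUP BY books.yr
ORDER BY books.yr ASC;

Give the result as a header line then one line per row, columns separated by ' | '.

After JOIN teams (3 rows):
books.yr | books.score | teams.id | teams.yr | teams.score
9 | 8 | 30 | 9 | 7
20 | 60 | 6 | 20 | 10
8 | 5 | 90 | 8 | 2
After GROUP BY (3 rows):
books.yr | n
9 | 1
20 | 1
8 | 1
After ORDER BY (3 rows):
books.yr | n
8 | 1
9 | 1
20 | 1

== RESULT ==
books.yr | n
8 | 1
9 | 1
20 | 1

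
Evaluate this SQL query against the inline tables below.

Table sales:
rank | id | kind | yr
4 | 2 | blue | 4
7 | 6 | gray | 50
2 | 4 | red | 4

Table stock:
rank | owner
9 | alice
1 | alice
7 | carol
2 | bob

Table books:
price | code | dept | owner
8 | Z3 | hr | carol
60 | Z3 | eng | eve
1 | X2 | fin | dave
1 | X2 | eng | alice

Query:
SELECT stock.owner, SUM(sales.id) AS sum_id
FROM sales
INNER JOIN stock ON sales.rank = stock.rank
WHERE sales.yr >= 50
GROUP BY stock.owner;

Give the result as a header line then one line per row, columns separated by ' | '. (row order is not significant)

== RESULT ==
stock.owner | sum_id
carol | 6

Derivation:
After JOIN stock (2 rows):
sales.rank | sales.id | sales.kind | sales.yr | stock.rank | stock.owner
7 | 6 | gray | 50 | 7 | carol
2 | 4 | red | 4 | 2 | bob
After WHERE (1 rows):
sales.rank | sales.id | sales.kind | sales.yr | stock.rank | stock.owner
7 | 6 | gray | 50 | 7 | carol
After GROUP BY (1 rows):
stock.owner | sum_id
carol | 6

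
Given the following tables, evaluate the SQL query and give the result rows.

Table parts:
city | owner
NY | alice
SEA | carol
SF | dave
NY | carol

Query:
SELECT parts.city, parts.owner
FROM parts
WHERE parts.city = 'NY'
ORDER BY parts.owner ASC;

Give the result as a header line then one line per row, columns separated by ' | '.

After WHERE (2 rows):
parts.city | parts.owner
NY | alice
NY | carol
After SELECT (2 rows):
parts.city | parts.owner
NY | alice
NY | carol
After ORDER BY (2 rows):
parts.city | parts.owner
NY | alice
NY | carol

== RESULT ==
parts.city | parts.owner
NY | alice
NY | carol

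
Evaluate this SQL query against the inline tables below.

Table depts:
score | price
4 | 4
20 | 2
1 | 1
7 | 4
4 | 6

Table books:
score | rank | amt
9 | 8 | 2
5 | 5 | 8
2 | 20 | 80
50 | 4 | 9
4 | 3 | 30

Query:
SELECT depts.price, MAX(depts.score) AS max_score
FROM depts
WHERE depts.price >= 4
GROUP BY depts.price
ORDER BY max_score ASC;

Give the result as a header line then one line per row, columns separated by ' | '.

After WHERE (3 rows):
depts.score | depts.price
4 | 4
7 | 4
4 | 6
After GROUP BY (2 rows):
depts.price | max_score
4 | 7
6 | 4
After ORDER BY (2 rows):
depts.price | max_score
6 | 4
4 | 7

== RESULT ==
depts.price | max_score
6 | 4
4 | 7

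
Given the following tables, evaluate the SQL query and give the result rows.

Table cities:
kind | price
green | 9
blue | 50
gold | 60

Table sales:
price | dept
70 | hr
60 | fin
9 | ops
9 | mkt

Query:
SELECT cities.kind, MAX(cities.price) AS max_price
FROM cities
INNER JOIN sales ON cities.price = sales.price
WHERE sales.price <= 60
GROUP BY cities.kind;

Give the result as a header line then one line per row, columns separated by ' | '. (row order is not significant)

After JOIN sales (3 rows):
cities.kind | cities.price | sales.price | sales.dept
green | 9 | 9 | ops
green | 9 | 9 | mkt
gold | 60 | 60 | fin
After WHERE (3 rows):
cities.kind | cities.price | sales.price | sales.dept
green | 9 | 9 | ops
green | 9 | 9 | mkt
gold | 60 | 60 | fin
After GROUP BY (2 rows):
cities.kind | max_price
green | 9
gold | 60

== RESULT ==
cities.kind | max_price
green | 9
gold | 60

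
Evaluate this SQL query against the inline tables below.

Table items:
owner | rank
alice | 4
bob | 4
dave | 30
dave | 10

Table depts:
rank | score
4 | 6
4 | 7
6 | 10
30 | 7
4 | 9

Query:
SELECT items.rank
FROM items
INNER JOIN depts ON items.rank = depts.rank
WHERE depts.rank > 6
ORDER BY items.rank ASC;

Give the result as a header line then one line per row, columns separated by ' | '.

After JOIN depts (7 rows):
items.owner | items.rank | depts.rank | depts.score
alice | 4 | 4 | 6
alice | 4 | 4 | 7
alice | 4 | 4 | 9
bob | 4 | 4 | 6
bob | 4 | 4 | 7
bob | 4 | 4 | 9
dave | 30 | 30 | 7
After WHERE (1 rows):
items.owner | items.rank | depts.rank | depts.score
dave | 30 | 30 | 7
After SELECT (1 rows):
items.rank
30
After ORDER BY (1 rows):
items.rank
30

== RESULT ==
items.rank
30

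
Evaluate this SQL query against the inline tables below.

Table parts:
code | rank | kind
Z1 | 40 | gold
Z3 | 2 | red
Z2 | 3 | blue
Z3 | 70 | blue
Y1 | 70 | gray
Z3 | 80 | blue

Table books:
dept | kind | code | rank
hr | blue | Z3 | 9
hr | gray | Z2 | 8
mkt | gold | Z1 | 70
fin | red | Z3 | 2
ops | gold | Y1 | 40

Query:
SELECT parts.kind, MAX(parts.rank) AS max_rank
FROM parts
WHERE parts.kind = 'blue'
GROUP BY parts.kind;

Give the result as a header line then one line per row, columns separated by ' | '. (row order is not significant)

After WHERE (3 rows):
parts.code | parts.rank | parts.kind
Z2 | 3 | blue
Z3 | 70 | blue
Z3 | 80 | blue
After GROUP BY (1 rows):
parts.kind | max_rank
blue | 80

== RESULT ==
parts.kind | max_rank
blue | 80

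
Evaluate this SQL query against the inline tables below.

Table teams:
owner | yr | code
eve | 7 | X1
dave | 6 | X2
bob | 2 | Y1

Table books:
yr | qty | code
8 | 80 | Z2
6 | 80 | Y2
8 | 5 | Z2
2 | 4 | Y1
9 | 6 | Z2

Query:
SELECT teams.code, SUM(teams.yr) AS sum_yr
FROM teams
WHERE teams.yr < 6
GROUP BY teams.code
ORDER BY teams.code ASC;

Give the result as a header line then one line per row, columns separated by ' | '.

== RESULT ==
teams.code | sum_yr
Y1 | 2

Derivation:
After WHERE (1 rows):
teams.owner | teams.yr | teams.code
bob | 2 | Y1
After GROUP BY (1 rows):
teams.code | sum_yr
Y1 | 2
After ORDER BY (1 rows):
teams.code | sum_yr
Y1 | 2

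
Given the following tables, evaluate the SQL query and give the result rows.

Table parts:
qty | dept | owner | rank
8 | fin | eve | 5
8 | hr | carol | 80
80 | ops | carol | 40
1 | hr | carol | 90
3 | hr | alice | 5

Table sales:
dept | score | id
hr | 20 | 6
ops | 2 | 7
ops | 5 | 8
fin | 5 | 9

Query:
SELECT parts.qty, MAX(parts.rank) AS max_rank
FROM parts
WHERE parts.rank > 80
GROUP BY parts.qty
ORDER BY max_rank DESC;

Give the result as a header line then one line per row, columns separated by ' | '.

== RESULT ==
parts.qty | max_rank
1 | 90

Derivation:
After WHERE (1 rows):
parts.qty | parts.dept | parts.owner | parts.rank
1 | hr | carol | 90
After GROUP BY (1 rows):
parts.qty | max_rank
1 | 90
After ORDER BY (1 rows):
parts.qty | max_rank
1 | 90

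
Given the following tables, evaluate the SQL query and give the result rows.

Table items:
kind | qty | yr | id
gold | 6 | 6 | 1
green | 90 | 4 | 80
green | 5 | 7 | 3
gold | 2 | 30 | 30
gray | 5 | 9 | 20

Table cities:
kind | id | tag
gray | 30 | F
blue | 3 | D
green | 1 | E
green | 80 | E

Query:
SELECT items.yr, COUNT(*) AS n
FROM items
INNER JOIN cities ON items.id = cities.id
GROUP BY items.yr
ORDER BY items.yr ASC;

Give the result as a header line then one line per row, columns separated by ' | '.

== RESULT ==
items.yr | n
4 | 1
6 | 1
7 | 1
30 | 1

Derivation:
After JOIN cities (4 rows):
items.kind | items.qty | items.yr | items.id | cities.kind | cities.id | cities.tag
gold | 6 | 6 | 1 | green | 1 | E
green | 90 | 4 | 80 | green | 80 | E
green | 5 | 7 | 3 | blue | 3 | D
gold | 2 | 30 | 30 | gray | 30 | F
After GROUP BY (4 rows):
items.yr | n
6 | 1
4 | 1
7 | 1
30 | 1
After ORDER BY (4 rows):
items.yr | n
4 | 1
6 | 1
7 | 1
30 | 1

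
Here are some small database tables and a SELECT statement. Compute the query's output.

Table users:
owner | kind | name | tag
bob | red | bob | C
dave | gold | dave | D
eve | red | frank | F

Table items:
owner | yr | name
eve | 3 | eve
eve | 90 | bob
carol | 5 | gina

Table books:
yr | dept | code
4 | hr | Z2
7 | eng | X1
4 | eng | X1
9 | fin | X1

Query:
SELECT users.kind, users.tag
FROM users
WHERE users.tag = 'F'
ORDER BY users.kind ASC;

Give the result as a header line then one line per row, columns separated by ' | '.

== RESULT ==
users.kind | users.tag
red | F

Derivation:
After WHERE (1 rows):
users.owner | users.kind | users.name | users.tag
eve | red | frank | F
After SELECT (1 rows):
users.kind | users.tag
red | F
After ORDER BY (1 rows):
users.kind | users.tag
red | F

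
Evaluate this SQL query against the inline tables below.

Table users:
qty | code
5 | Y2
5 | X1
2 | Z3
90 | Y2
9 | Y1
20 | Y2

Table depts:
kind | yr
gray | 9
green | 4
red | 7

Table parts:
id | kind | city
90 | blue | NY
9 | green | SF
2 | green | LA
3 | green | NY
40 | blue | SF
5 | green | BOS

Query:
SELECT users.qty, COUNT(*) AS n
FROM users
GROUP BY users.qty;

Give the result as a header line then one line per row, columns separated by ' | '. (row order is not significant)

After GROUP BY (5 rows):
users.qty | n
5 | 2
2 | 1
90 | 1
9 | 1
20 | 1

== RESULT ==
users.qty | n
5 | 2
2 | 1
90 | 1
9 | 1
20 | 1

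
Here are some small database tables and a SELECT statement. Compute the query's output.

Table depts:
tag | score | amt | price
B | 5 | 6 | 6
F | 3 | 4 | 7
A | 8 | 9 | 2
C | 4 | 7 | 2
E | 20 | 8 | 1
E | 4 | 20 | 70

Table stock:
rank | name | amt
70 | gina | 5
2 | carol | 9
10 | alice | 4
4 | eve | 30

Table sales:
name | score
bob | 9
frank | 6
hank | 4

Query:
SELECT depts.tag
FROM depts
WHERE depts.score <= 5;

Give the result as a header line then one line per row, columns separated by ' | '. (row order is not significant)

After WHERE (4 rows):
depts.tag | depts.score | depts.amt | depts.price
B | 5 | 6 | 6
F | 3 | 4 | 7
C | 4 | 7 | 2
E | 4 | 20 | 70
After SELECT (4 rows):
depts.tag
B
F
C
E

== RESULT ==
depts.tag
B
F
C
E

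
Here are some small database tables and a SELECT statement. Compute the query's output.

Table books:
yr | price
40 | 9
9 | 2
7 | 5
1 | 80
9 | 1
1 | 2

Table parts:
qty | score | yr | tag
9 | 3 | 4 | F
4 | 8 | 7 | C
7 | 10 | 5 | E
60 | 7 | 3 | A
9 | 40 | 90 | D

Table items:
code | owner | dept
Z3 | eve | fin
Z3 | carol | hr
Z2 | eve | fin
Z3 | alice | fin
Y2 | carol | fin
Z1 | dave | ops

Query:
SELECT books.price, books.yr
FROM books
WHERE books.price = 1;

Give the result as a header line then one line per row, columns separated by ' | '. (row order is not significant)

== RESULT ==
books.price | books.yr
1 | 9

Derivation:
After WHERE (1 rows):
books.yr | books.price
9 | 1
After SELECT (1 rows):
books.price | books.yr
1 | 9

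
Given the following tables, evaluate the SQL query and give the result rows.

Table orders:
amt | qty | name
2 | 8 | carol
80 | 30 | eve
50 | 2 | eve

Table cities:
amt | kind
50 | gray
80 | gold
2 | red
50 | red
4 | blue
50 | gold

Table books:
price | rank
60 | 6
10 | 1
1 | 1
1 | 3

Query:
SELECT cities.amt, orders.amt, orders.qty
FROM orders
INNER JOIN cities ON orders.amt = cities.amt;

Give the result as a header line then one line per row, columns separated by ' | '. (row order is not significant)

After JOIN cities (5 rows):
orders.amt | orders.qty | orders.name | cities.amt | cities.kind
2 | 8 | carol | 2 | red
80 | 30 | eve | 80 | gold
50 | 2 | eve | 50 | gray
50 | 2 | eve | 50 | red
50 | 2 | eve | 50 | gold
After SELECT (5 rows):
cities.amt | orders.amt | orders.qty
2 | 2 | 8
80 | 80 | 30
50 | 50 | 2
50 | 50 | 2
50 | 50 | 2

== RESULT ==
cities.amt | orders.amt | orders.qty
2 | 2 | 8
80 | 80 | 30
50 | 50 | 2
50 | 50 | 2
50 | 50 | 2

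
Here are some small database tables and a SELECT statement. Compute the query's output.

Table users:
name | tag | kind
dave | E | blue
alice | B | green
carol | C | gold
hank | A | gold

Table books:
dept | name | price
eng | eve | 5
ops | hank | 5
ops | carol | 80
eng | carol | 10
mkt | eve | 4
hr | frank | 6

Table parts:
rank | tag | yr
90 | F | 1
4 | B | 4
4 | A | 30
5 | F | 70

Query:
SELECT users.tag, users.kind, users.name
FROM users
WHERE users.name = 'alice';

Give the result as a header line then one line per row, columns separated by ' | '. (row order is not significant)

After WHERE (1 rows):
users.name | users.tag | users.kind
alice | B | green
After SELECT (1 rows):
users.tag | users.kind | users.name
B | green | alice

== RESULT ==
users.tag | users.kind | users.name
B | green | alice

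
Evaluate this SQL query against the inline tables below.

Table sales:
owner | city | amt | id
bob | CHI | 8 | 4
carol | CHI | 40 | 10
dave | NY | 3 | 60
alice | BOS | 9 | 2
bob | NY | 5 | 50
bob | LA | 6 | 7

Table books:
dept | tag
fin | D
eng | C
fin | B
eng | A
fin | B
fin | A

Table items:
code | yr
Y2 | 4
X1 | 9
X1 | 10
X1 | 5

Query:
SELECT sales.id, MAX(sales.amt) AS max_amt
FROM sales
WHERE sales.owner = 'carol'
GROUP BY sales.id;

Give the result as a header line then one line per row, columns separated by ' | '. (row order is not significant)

After WHERE (1 rows):
sales.owner | sales.city | sales.amt | sales.id
carol | CHI | 40 | 10
After GROUP BY (1 rows):
sales.id | max_amt
10 | 40

== RESULT ==
sales.id | max_amt
10 | 40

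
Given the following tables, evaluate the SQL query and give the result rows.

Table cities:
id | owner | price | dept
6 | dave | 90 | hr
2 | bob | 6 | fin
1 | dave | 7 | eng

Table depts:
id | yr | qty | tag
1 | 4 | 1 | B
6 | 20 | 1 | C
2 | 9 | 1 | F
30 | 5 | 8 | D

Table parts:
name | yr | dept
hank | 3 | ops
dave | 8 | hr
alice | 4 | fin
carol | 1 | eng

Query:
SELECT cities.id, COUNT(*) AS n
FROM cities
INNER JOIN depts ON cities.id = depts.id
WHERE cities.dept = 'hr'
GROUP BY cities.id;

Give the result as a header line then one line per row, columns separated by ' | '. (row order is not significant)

After JOIN depts (3 rows):
cities.id | cities.owner | cities.price | cities.dept | depts.id | depts.yr | depts.qty | depts.tag
6 | dave | 90 | hr | 6 | 20 | 1 | C
2 | bob | 6 | fin | 2 | 9 | 1 | F
1 | dave | 7 | eng | 1 | 4 | 1 | B
After WHERE (1 rows):
cities.id | cities.owner | cities.price | cities.dept | depts.id | depts.yr | depts.qty | depts.tag
6 | dave | 90 | hr | 6 | 20 | 1 | C
After GROUP BY (1 rows):
cities.id | n
6 | 1

== RESULT ==
cities.id | n
6 | 1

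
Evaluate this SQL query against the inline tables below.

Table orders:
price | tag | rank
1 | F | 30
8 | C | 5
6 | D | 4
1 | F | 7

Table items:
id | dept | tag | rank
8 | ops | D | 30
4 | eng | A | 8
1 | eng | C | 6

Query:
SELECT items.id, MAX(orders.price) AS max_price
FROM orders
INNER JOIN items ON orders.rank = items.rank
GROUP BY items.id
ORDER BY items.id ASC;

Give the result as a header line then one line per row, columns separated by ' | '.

After JOIN items (1 rows):
orders.price | orders.tag | orders.rank | items.id | items.dept | items.tag | items.rank
1 | F | 30 | 8 | ops | D | 30
After GROUP BY (1 rows):
items.id | max_price
8 | 1
After ORDER BY (1 rows):
items.id | max_price
8 | 1

== RESULT ==
items.id | max_price
8 | 1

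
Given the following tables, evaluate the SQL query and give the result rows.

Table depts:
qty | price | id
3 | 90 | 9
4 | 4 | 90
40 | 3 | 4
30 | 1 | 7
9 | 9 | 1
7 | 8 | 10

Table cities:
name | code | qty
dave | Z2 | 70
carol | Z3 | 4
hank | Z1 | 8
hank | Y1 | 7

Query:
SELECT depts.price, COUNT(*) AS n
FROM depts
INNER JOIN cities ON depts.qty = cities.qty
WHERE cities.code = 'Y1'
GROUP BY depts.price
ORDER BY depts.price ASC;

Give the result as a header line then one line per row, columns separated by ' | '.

== RESULT ==
depts.price | n
8 | 1

Derivation:
After JOIN cities (2 rows):
depts.qty | depts.price | depts.id | cities.name | cities.code | cities.qty
4 | 4 | 90 | carol | Z3 | 4
7 | 8 | 10 | hank | Y1 | 7
After WHERE (1 rows):
depts.qty | depts.price | depts.id | cities.name | cities.code | cities.qty
7 | 8 | 10 | hank | Y1 | 7
After GROUP BY (1 rows):
depts.price | n
8 | 1
After ORDER BY (1 rows):
depts.price | n
8 | 1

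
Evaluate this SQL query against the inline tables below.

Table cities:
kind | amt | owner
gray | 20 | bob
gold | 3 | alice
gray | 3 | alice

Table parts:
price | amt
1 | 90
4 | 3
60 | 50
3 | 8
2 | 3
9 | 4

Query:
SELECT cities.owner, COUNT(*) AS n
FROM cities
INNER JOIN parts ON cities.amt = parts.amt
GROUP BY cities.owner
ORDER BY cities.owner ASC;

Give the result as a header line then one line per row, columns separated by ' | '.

After JOIN parts (4 rows):
cities.kind | cities.amt | cities.owner | parts.price | parts.amt
gold | 3 | alice | 4 | 3
gold | 3 | alice | 2 | 3
gray | 3 | alice | 4 | 3
gray | 3 | alice | 2 | 3
After GROUP BY (1 rows):
cities.owner | n
alice | 4
After ORDER BY (1 rows):
cities.owner | n
alice | 4

== RESULT ==
cities.owner | n
alice | 4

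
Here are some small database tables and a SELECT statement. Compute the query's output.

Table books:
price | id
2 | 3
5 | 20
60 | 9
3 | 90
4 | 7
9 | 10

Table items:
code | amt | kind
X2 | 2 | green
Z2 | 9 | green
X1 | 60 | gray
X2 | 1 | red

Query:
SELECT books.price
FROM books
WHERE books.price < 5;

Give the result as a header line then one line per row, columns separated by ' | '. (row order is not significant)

== RESULT ==
books.price
2
3
4

Derivation:
After WHERE (3 rows):
books.price | books.id
2 | 3
3 | 90
4 | 7
After SELECT (3 rows):
books.price
2
3
4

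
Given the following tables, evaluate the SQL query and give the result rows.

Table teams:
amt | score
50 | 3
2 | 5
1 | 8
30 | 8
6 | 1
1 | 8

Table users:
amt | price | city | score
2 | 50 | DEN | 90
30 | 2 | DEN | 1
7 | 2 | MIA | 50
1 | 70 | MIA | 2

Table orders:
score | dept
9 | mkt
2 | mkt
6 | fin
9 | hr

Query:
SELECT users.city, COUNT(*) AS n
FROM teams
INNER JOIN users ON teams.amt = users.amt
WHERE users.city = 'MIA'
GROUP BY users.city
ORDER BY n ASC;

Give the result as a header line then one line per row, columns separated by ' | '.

== RESULT ==
users.city | n
MIA | 2

Derivation:
After JOIN users (4 rows):
teams.amt | teams.score | users.amt | users.price | users.city | users.score
2 | 5 | 2 | 50 | DEN | 90
1 | 8 | 1 | 70 | MIA | 2
30 | 8 | 30 | 2 | DEN | 1
1 | 8 | 1 | 70 | MIA | 2
After WHERE (2 rows):
teams.amt | teams.score | users.amt | users.price | users.city | users.score
1 | 8 | 1 | 70 | MIA | 2
1 | 8 | 1 | 70 | MIA | 2
After GROUP BY (1 rows):
users.city | n
MIA | 2
After ORDER BY (1 rows):
users.city | n
MIA | 2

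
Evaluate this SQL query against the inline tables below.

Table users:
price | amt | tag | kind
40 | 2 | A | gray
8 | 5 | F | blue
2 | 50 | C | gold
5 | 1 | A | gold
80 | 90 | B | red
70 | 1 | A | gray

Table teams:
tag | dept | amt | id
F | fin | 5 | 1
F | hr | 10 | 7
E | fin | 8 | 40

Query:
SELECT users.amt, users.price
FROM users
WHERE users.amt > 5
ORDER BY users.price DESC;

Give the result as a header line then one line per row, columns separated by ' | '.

== RESULT ==
users.amt | users.price
90 | 80
50 | 2

Derivation:
After WHERE (2 rows):
users.price | users.amt | users.tag | users.kind
2 | 50 | C | gold
80 | 90 | B | red
After SELECT (2 rows):
users.amt | users.price
50 | 2
90 | 80
After ORDER BY (2 rows):
users.amt | users.price
90 | 80
50 | 2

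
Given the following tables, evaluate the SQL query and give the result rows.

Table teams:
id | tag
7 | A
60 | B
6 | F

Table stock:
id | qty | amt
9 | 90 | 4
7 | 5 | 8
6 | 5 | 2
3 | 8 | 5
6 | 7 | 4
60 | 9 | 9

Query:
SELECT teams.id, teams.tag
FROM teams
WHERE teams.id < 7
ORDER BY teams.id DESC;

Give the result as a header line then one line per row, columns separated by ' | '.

== RESULT ==
teams.id | teams.tag
6 | F

Derivation:
After WHERE (1 rows):
teams.id | teams.tag
6 | F
After SELECT (1 rows):
teams.id | teams.tag
6 | F
After ORDER BY (1 rows):
teams.id | teams.tag
6 | F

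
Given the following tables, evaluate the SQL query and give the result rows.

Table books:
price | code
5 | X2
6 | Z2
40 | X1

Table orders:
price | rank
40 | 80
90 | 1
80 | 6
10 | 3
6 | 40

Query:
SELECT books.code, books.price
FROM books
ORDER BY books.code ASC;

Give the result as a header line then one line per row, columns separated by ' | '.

After SELECT (3 rows):
books.code | books.price
X2 | 5
Z2 | 6
X1 | 40
After ORDER BY (3 rows):
books.code | books.price
X1 | 40
X2 | 5
Z2 | 6

== RESULT ==
books.code | books.price
X1 | 40
X2 | 5
Z2 | 6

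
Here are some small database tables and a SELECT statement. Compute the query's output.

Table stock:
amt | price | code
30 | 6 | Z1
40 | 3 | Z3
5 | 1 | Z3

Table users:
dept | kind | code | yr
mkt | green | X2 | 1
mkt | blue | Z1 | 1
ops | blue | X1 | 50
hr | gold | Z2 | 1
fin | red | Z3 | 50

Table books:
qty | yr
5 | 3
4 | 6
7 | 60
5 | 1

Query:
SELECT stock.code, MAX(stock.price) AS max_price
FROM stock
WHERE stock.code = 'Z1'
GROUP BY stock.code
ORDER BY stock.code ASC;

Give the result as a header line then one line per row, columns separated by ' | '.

== RESULT ==
stock.code | max_price
Z1 | 6

Derivation:
After WHERE (1 rows):
stock.amt | stock.price | stock.code
30 | 6 | Z1
After GROUP BY (1 rows):
stock.code | max_price
Z1 | 6
After ORDER BY (1 rows):
stock.code | max_price
Z1 | 6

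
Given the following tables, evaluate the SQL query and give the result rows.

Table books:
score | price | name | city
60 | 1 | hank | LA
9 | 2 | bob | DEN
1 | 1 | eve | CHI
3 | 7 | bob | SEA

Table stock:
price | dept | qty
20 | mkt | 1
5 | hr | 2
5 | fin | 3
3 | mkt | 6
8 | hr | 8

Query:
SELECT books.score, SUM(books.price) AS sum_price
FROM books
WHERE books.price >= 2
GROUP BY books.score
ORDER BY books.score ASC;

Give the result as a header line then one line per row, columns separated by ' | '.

After WHERE (2 rows):
books.score | books.price | books.name | books.city
9 | 2 | bob | DEN
3 | 7 | bob | SEA
After GROUP BY (2 rows):
books.score | sum_price
9 | 2
3 | 7
After ORDER BY (2 rows):
books.score | sum_price
3 | 7
9 | 2

== RESULT ==
books.score | sum_price
3 | 7
9 | 2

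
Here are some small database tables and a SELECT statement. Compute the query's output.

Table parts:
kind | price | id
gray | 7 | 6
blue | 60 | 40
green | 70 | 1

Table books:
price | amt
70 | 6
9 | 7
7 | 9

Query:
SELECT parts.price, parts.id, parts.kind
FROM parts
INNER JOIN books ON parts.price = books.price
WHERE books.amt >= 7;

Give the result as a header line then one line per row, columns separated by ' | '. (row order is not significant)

After JOIN books (2 rows):
parts.kind | parts.price | parts.id | books.price | books.amt
gray | 7 | 6 | 7 | 9
green | 70 | 1 | 70 | 6
After WHERE (1 rows):
parts.kind | parts.price | parts.id | books.price | books.amt
gray | 7 | 6 | 7 | 9
After SELECT (1 rows):
parts.price | parts.id | parts.kind
7 | 6 | gray

== RESULT ==
parts.price | parts.id | parts.kind
7 | 6 | gray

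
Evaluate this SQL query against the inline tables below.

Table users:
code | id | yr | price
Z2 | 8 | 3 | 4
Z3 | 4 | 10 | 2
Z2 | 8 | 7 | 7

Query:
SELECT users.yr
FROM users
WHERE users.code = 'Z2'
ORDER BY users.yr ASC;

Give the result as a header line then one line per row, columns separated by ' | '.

After WHERE (2 rows):
users.code | users.id | users.yr | users.price
Z2 | 8 | 3 | 4
Z2 | 8 | 7 | 7
After SELECT (2 rows):
users.yr
3
7
After ORDER BY (2 rows):
users.yr
3
7

== RESULT ==
users.yr
3
7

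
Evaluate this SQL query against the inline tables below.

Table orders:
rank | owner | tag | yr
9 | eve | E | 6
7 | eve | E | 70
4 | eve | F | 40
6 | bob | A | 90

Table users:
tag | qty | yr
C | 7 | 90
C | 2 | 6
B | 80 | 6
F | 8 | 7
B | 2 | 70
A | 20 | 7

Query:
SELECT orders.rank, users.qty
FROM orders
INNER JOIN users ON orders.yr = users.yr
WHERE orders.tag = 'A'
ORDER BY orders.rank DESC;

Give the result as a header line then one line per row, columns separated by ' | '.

== RESULT ==
orders.rank | users.qty
6 | 7

Derivation:
After JOIN users (4 rows):
orders.rank | orders.owner | orders.tag | orders.yr | users.tag | users.qty | users.yr
9 | eve | E | 6 | C | 2 | 6
9 | eve | E | 6 | B | 80 | 6
7 | eve | E | 70 | B | 2 | 70
6 | bob | A | 90 | C | 7 | 90
After WHERE (1 rows):
orders.rank | orders.owner | orders.tag | orders.yr | users.tag | users.qty | users.yr
6 | bob | A | 90 | C | 7 | 90
After SELECT (1 rows):
orders.rank | users.qty
6 | 7
After ORDER BY (1 rows):
orders.rank | users.qty
6 | 7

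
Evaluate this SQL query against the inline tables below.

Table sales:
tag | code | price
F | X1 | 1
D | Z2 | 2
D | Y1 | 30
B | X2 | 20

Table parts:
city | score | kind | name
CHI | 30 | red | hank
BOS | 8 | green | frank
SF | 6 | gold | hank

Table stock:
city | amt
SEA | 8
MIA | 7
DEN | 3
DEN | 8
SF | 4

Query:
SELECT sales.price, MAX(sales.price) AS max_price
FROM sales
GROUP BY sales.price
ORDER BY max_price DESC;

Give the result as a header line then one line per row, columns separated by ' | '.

== RESULT ==
sales.price | max_price
30 | 30
20 | 20
2 | 2
1 | 1

Derivation:
After GROUP BY (4 rows):
sales.price | max_price
1 | 1
2 | 2
30 | 30
20 | 20
After ORDER BY (4 rows):
sales.price | max_price
30 | 30
20 | 20
2 | 2
1 | 1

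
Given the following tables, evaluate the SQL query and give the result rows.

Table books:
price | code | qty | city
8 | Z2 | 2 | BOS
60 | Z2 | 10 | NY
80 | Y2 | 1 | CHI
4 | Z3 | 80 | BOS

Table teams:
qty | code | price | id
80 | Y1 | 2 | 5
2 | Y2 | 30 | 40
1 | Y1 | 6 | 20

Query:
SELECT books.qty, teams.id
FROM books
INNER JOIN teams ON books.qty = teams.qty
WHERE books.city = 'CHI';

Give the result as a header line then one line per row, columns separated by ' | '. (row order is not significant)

After JOIN teams (3 rows):
books.price | books.code | books.qty | books.city | teams.qty | teams.code | teams.price | teams.id
8 | Z2 | 2 | BOS | 2 | Y2 | 30 | 40
80 | Y2 | 1 | CHI | 1 | Y1 | 6 | 20
4 | Z3 | 80 | BOS | 80 | Y1 | 2 | 5
After WHERE (1 rows):
books.price | books.code | books.qty | books.city | teams.qty | teams.code | teams.price | teams.id
80 | Y2 | 1 | CHI | 1 | Y1 | 6 | 20
After SELECT (1 rows):
books.qty | teams.id
1 | 20

== RESULT ==
books.qty | teams.id
1 | 20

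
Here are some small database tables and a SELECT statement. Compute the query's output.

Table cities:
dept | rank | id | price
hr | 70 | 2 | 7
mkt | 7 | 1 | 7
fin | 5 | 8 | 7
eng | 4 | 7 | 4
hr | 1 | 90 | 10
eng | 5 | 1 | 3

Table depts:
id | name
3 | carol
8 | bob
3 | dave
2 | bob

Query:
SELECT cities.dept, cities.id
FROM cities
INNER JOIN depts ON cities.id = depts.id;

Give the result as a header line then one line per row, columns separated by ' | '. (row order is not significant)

== RESULT ==
cities.dept | cities.id
hr | 2
fin | 8

Derivation:
After JOIN depts (2 rows):
cities.dept | cities.rank | cities.id | cities.price | depts.id | depts.name
hr | 70 | 2 | 7 | 2 | bob
fin | 5 | 8 | 7 | 8 | bob
After SELECT (2 rows):
cities.dept | cities.id
hr | 2
fin | 8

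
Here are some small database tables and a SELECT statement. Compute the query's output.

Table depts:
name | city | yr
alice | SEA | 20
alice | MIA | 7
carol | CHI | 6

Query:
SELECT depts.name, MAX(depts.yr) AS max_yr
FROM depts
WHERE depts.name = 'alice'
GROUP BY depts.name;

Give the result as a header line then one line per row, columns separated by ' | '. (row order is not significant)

== RESULT ==
depts.name | max_yr
alice | 20

Derivation:
After WHERE (2 rows):
depts.name | depts.city | depts.yr
alice | SEA | 20
alice | MIA | 7
After GROUP BY (1 rows):
depts.name | max_yr
alice | 20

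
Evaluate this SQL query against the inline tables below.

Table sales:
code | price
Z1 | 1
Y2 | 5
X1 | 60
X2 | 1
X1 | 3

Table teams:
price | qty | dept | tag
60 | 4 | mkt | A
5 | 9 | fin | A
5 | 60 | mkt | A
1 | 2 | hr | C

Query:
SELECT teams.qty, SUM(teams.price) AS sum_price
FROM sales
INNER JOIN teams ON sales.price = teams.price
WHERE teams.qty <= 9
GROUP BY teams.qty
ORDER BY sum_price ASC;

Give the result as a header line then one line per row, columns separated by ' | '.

== RESULT ==
teams.qty | sum_price
2 | 2
9 | 5
4 | 60

Derivation:
After JOIN teams (5 rows):
sales.code | sales.price | teams.price | teams.qty | teams.dept | teams.tag
Z1 | 1 | 1 | 2 | hr | C
Y2 | 5 | 5 | 9 | fin | A
Y2 | 5 | 5 | 60 | mkt | A
X1 | 60 | 60 | 4 | mkt | A
X2 | 1 | 1 | 2 | hr | C
After WHERE (4 rows):
sales.code | sales.price | teams.price | teams.qty | teams.dept | teams.tag
Z1 | 1 | 1 | 2 | hr | C
Y2 | 5 | 5 | 9 | fin | A
X1 | 60 | 60 | 4 | mkt | A
X2 | 1 | 1 | 2 | hr | C
After GROUP BY (3 rows):
teams.qty | sum_price
2 | 2
9 | 5
4 | 60
After ORDER BY (3 rows):
teams.qty | sum_price
2 | 2
9 | 5
4 | 60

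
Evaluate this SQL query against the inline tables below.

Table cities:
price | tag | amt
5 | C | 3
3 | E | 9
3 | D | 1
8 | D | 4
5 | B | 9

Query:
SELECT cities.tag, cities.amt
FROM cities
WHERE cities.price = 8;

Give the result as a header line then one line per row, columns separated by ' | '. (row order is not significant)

== RESULT ==
cities.tag | cities.amt
D | 4

Derivation:
After WHERE (1 rows):
cities.price | cities.tag | cities.amt
8 | D | 4
After SELECT (1 rows):
cities.tag | cities.amt
D | 4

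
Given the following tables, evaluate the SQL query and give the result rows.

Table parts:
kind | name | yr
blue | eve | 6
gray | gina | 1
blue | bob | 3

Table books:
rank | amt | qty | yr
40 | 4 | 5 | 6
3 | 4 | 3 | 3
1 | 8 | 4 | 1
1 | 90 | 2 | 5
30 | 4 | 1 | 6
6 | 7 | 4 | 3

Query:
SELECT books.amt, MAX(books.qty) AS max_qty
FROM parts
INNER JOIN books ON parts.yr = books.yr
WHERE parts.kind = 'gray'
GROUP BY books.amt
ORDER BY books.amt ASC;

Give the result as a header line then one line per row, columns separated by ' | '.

== RESULT ==
books.amt | max_qty
8 | 4

Derivation:
After JOIN books (5 rows):
parts.kind | parts.name | parts.yr | books.rank | books.amt | books.qty | books.yr
blue | eve | 6 | 40 | 4 | 5 | 6
blue | eve | 6 | 30 | 4 | 1 | 6
gray | gina | 1 | 1 | 8 | 4 | 1
blue | bob | 3 | 3 | 4 | 3 | 3
blue | bob | 3 | 6 | 7 | 4 | 3
After WHERE (1 rows):
parts.kind | parts.name | parts.yr | books.rank | books.amt | books.qty | books.yr
gray | gina | 1 | 1 | 8 | 4 | 1
After GROUP BY (1 rows):
books.amt | max_qty
8 | 4
After ORDER BY (1 rows):
books.amt | max_qty
8 | 4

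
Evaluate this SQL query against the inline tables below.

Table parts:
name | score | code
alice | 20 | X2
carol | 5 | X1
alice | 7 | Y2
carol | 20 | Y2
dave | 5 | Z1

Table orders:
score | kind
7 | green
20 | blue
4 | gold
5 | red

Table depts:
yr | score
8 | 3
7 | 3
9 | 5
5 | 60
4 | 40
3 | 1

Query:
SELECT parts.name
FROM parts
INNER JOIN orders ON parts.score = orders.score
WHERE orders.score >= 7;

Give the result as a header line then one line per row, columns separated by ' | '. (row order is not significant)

After JOIN orders (5 rows):
parts.name | parts.score | parts.code | orders.score | orders.kind
alice | 20 | X2 | 20 | blue
carol | 5 | X1 | 5 | red
alice | 7 | Y2 | 7 | green
carol | 20 | Y2 | 20 | blue
dave | 5 | Z1 | 5 | red
After WHERE (3 rows):
parts.name | parts.score | parts.code | orders.score | orders.kind
alice | 20 | X2 | 20 | blue
alice | 7 | Y2 | 7 | green
carol | 20 | Y2 | 20 | blue
After SELECT (3 rows):
parts.name
alice
alice
carol

== RESULT ==
parts.name
alice
alice
carol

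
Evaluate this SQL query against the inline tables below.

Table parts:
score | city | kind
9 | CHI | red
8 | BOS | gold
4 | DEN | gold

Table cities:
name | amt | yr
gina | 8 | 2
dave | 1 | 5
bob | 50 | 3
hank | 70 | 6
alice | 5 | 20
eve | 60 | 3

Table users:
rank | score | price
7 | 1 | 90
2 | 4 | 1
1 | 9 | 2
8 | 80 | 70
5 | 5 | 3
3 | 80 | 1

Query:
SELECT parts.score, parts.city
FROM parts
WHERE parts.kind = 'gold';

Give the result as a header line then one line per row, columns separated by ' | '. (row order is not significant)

After WHERE (2 rows):
parts.score | parts.city | parts.kind
8 | BOS | gold
4 | DEN | gold
After SELECT (2 rows):
parts.score | parts.city
8 | BOS
4 | DEN

== RESULT ==
parts.score | parts.city
8 | BOS
4 | DEN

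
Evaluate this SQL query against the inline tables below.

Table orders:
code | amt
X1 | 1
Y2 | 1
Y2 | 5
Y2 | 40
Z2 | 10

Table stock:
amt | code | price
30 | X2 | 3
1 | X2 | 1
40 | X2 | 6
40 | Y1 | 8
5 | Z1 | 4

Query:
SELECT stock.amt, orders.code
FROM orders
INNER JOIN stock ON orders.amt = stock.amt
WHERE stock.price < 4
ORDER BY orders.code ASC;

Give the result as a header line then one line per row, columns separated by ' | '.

After JOIN stock (5 rows):
orders.code | orders.amt | stock.amt | stock.code | stock.price
X1 | 1 | 1 | X2 | 1
Y2 | 1 | 1 | X2 | 1
Y2 | 5 | 5 | Z1 | 4
Y2 | 40 | 40 | X2 | 6
Y2 | 40 | 40 | Y1 | 8
After WHERE (2 rows):
orders.code | orders.amt | stock.amt | stock.code | stock.price
X1 | 1 | 1 | X2 | 1
Y2 | 1 | 1 | X2 | 1
After SELECT (2 rows):
stock.amt | orders.code
1 | X1
1 | Y2
After ORDER BY (2 rows):
stock.amt | orders.code
1 | X1
1 | Y2

== RESULT ==
stock.amt | orders.code
1 | X1
1 | Y2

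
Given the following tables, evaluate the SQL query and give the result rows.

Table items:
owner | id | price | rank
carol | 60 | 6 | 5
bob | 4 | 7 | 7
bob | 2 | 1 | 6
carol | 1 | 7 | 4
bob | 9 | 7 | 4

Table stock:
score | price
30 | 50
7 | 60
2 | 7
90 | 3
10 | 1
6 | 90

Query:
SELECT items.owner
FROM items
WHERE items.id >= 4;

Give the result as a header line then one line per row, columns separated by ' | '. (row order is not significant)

== RESULT ==
items.owner
carol
bob
bob

Derivation:
After WHERE (3 rows):
items.owner | items.id | items.price | items.rank
carol | 60 | 6 | 5
bob | 4 | 7 | 7
bob | 9 | 7 | 4
After SELECT (3 rows):
items.owner
carol
bob
bob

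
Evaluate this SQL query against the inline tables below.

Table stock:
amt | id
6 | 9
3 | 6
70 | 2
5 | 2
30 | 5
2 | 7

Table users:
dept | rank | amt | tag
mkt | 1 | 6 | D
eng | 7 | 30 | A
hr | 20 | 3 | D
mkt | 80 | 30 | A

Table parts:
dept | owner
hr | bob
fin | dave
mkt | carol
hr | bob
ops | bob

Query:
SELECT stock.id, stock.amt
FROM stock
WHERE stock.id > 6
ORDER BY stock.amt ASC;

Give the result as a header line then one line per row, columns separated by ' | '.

After WHERE (2 rows):
stock.amt | stock.id
6 | 9
2 | 7
After SELECT (2 rows):
stock.id | stock.amt
9 | 6
7 | 2
After ORDER BY (2 rows):
stock.id | stock.amt
7 | 2
9 | 6

== RESULT ==
stock.id | stock.amt
7 | 2
9 | 6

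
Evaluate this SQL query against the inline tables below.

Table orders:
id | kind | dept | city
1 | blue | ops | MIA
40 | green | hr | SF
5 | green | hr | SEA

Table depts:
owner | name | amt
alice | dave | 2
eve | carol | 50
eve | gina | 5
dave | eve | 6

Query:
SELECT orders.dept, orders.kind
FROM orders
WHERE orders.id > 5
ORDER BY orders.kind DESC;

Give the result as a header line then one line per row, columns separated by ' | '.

After WHERE (1 rows):
orders.id | orders.kind | orders.dept | orders.city
40 | green | hr | SF
After SELECT (1 rows):
orders.dept | orders.kind
hr | green
After ORDER BY (1 rows):
orders.dept | orders.kind
hr | green

== RESULT ==
orders.dept | orders.kind
hr | green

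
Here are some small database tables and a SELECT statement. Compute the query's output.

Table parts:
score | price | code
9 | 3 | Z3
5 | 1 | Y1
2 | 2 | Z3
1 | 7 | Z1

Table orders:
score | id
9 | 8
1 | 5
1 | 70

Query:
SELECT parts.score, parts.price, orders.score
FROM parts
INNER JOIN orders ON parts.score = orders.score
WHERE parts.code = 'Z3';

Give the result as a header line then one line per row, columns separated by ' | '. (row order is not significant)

== RESULT ==
parts.score | parts.price | orders.score
9 | 3 | 9

Derivation:
After JOIN orders (3 rows):
parts.score | parts.price | parts.code | orders.score | orders.id
9 | 3 | Z3 | 9 | 8
1 | 7 | Z1 | 1 | 5
1 | 7 | Z1 | 1 | 70
After WHERE (1 rows):
parts.score | parts.price | parts.code | orders.score | orders.id
9 | 3 | Z3 | 9 | 8
After SELECT (1 rows):
parts.score | parts.price | orders.score
9 | 3 | 9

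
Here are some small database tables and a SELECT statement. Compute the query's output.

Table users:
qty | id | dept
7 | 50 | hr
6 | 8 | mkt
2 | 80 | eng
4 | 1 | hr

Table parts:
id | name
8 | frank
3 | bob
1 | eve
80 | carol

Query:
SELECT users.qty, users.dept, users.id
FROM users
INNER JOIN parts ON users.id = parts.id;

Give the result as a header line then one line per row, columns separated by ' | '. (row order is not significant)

After JOIN parts (3 rows):
users.qty | users.id | users.dept | parts.id | parts.name
6 | 8 | mkt | 8 | frank
2 | 80 | eng | 80 | carol
4 | 1 | hr | 1 | eve
After SELECT (3 rows):
users.qty | users.dept | users.id
6 | mkt | 8
2 | eng | 80
4 | hr | 1

== RESULT ==
users.qty | users.dept | users.id
6 | mkt | 8
2 | eng | 80
4 | hr | 1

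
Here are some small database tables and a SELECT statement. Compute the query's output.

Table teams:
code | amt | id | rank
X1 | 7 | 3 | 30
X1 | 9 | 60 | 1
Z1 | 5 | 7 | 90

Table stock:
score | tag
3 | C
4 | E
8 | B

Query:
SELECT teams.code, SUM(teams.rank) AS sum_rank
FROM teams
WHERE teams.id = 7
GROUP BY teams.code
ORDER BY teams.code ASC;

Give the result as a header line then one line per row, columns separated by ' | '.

After WHERE (1 rows):
teams.code | teams.amt | teams.id | teams.rank
Z1 | 5 | 7 | 90
After GROUP BY (1 rows):
teams.code | sum_rank
Z1 | 90
After ORDER BY (1 rows):
teams.code | sum_rank
Z1 | 90

== RESULT ==
teams.code | sum_rank
Z1 | 90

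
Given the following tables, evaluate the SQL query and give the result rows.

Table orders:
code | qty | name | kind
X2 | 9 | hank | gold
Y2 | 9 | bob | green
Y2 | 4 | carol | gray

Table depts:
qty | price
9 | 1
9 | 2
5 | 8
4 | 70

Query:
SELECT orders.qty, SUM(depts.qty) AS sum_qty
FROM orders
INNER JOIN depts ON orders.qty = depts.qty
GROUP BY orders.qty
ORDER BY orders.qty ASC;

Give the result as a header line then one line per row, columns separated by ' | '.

After JOIN depts (5 rows):
orders.code | orders.qty | orders.name | orders.kind | depts.qty | depts.price
X2 | 9 | hank | gold | 9 | 1
X2 | 9 | hank | gold | 9 | 2
Y2 | 9 | bob | green | 9 | 1
Y2 | 9 | bob | green | 9 | 2
Y2 | 4 | carol | gray | 4 | 70
After GROUP BY (2 rows):
orders.qty | sum_qty
9 | 36
4 | 4
After ORDER BY (2 rows):
orders.qty | sum_qty
4 | 4
9 | 36

== RESULT ==
orders.qty | sum_qty
4 | 4
9 | 36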